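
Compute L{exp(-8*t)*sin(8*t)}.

L{sin(8t)} = 8/(s^2 + 64).
By the first shifting theorem, multiplying by e^(-8t) replaces s with s + 8.

8/((s + 8)^2 + 64)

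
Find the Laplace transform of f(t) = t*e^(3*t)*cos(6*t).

L{cos(6t)} = s/(s^2 + 36).
Multiplying by e^(3t) shifts s → s - 3, so L{e^(3*t)*cos(6*t)} = (s - 3)/((s - 3)^2 + 36).
Then apply L{t·g(t)} = -d/ds[G(s)] with G(s) = (s - 3)/((s - 3)^2 + 36):
differentiating 1 time and applying the sign gives (s - 9)*(s + 3)/(s^2 - 6*s + 45)^2.

(s - 9)*(s + 3)/(s^2 - 6*s + 45)^2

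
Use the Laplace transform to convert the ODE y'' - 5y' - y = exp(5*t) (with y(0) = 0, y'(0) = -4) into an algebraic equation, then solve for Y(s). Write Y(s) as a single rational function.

Laplace-transform each side.
The derivative rules (L{y''} = s^2 Y - s·y(0) - y'(0) and L{y'} = sY - y(0), with y(0) = 0, y'(0) = -4) turn the left side into (s^2 - 5*s - 1)Y - (-4).
The right side is L{exp(5*t)} = 1/(s - 5).
So (s^2 - 5*s - 1)Y = 1/(s - 5) + (-4).
Divide through and combine into a single rational function.

Y(s) = (-4*s + 21)/(s^3 - 10*s^2 + 24*s + 5)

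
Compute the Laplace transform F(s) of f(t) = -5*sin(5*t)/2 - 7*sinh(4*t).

F(s) = -25/(2*(s^2 + 25)) - 28/(s^2 - 16)

By linearity of the Laplace transform, transform each term separately.
(-5/2)·[L{sin(5t)} = 5/(s^2 + 25)]; (-7)·[L{sinh(4t)} = 4/(s^2 - 16)].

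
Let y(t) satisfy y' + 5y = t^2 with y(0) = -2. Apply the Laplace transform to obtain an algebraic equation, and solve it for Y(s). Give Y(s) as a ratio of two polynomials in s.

Take the Laplace transform of both sides.
With L{y'} = sY - y(0) = sY - (-2): the LHS transforms to (s + 5)Y - (-2).
The right side is L{t^2} = 2/s^3.
So (s + 5)Y = 2/s^3 + (-2).
Solve for Y(s) and write it as one ratio of polynomials.

Y(s) = (-2*s^3 + 2)/(s^4 + 5*s^3)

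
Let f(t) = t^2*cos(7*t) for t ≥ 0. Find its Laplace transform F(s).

L{cos(7t)} = s/(s^2 + 49).
Then apply L{t^2·g(t)} = (-1)^2 d^2/ds^2[G(s)] with G(s) = s/(s^2 + 49):
differentiating 2 times and applying the sign gives 2*s*(s^2 - 147)/(s^2 + 49)^3.

F(s) = 2*s*(s^2 - 147)/(s^2 + 49)^3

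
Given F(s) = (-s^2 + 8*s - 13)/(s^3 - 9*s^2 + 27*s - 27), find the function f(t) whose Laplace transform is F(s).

f(t) = t^2*exp(3*t) + 2*t*exp(3*t) - exp(3*t)

Factor the denominator: s^3 - 9*s^2 + 27*s - 27 = (s - 3)^3.
Partial fraction decomposition gives [-1/(s - 3)] + [2/(s - 3)^2] + [2/(s - 3)^3].
Invert each term: -1/(s - 3) ↔ -e^(3t); 2/(s - 3)^2 ↔ 2t·e^(3t); 2/(s - 3)^3 ↔ (1)t^2·e^(3t).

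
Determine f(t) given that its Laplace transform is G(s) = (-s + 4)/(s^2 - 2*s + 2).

Complete the square in the denominator: s^2 - 2*s + 2 = (s - 1)^2 + 1^2.
Split the numerator to match: -s + 4 = -1·(s - 1) + 3·1.
Invert each term: -1·(s - 1)/((s - 1)^2 + 1) ↔ -e^(t)cos(t); 3·1/((s - 1)^2 + 1) ↔ 3e^(t)sin(t).

f(t) = 3*exp(t)*sin(t) - exp(t)*cos(t)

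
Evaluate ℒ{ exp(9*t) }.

1/(s - 9)

L{e^(9t)} = 1/(s - 9).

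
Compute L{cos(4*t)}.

L{cos(4t)} = s/(s^2 + 16).

s/(s^2 + 16)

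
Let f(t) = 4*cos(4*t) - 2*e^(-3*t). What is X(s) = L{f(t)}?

X(s) = 4*s/(s^2 + 16) - 2/(s + 3)

Apply the Laplace transform termwise.
(4)·[L{cos(4t)} = s/(s^2 + 16)]; (-2)·[L{e^(-3t)} = 1/(s + 3)].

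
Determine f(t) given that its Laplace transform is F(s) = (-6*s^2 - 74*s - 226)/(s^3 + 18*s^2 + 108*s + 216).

Factor the denominator: s^3 + 18*s^2 + 108*s + 216 = (s + 6)^3.
Partial fraction decomposition gives [-6/(s + 6)] + [-2/(s + 6)^2] + [2/(s + 6)^3].
Invert each term: -6/(s + 6) ↔ -6e^(-6t); -2/(s + 6)^2 ↔ -2t·e^(-6t); 2/(s + 6)^3 ↔ (1)t^2·e^(-6t).

f(t) = t^2*exp(-6*t) - 2*t*exp(-6*t) - 6*exp(-6*t)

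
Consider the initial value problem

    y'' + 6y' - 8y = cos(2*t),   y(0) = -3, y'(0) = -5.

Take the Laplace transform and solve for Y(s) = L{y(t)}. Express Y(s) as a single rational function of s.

Y(s) = (-3*s^3 - 23*s^2 - 11*s - 92)/(s^4 + 6*s^3 - 4*s^2 + 24*s - 32)

Laplace-transform each side.
With L{y''} = s^2 Y - s·y(0) - y'(0) and L{y'} = sY - y(0), with y(0) = -3, y'(0) = -5: the LHS transforms to (s^2 + 6*s - 8)Y - (-3*s - 23).
The right side is L{cos(2*t)} = s/(s^2 + 4).
So (s^2 + 6*s - 8)Y = s/(s^2 + 4) + (-3*s - 23).
Isolate Y and clear denominators.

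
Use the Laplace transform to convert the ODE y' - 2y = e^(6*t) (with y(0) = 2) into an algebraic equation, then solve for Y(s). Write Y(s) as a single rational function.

Take the Laplace transform of both sides.
Using L{y'} = sY - y(0) = sY - 2, the left side becomes (s - 2)Y - (2).
The right side is L{e^(6*t)} = 1/(s - 6).
So (s - 2)Y = 1/(s - 6) + (2).
Divide through and combine into a single rational function.

Y(s) = (2*s - 11)/(s^2 - 8*s + 12)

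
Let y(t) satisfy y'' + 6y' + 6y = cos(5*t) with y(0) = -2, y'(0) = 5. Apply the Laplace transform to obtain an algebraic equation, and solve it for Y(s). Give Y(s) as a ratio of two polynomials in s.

Take the Laplace transform of both sides.
The derivative rules (L{y''} = s^2 Y - s·y(0) - y'(0) and L{y'} = sY - y(0), with y(0) = -2, y'(0) = 5) turn the left side into (s^2 + 6*s + 6)Y - (-2*s - 7).
The right side is L{cos(5*t)} = s/(s^2 + 25).
So (s^2 + 6*s + 6)Y = s/(s^2 + 25) + (-2*s - 7).
Solve for Y(s) and write it as one ratio of polynomials.

Y(s) = (-2*s^3 - 7*s^2 - 49*s - 175)/(s^4 + 6*s^3 + 31*s^2 + 150*s + 150)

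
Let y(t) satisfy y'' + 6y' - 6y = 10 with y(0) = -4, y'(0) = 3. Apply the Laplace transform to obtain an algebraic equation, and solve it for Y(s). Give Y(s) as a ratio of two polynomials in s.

Transform both sides with L{·}.
Using L{y''} = s^2 Y - s·y(0) - y'(0) and L{y'} = sY - y(0), with y(0) = -4, y'(0) = 3, the left side becomes (s^2 + 6*s - 6)Y - (-4*s - 21).
The right side is L{10} = 10/s.
So (s^2 + 6*s - 6)Y = 10/s + (-4*s - 21).
Isolate Y and clear denominators.

Y(s) = (-4*s^2 - 21*s + 10)/(s^3 + 6*s^2 - 6*s)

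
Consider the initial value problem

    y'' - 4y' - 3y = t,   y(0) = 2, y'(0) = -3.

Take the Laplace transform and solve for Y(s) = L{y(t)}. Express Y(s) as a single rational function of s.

Laplace-transform each side.
With L{y''} = s^2 Y - s·y(0) - y'(0) and L{y'} = sY - y(0), with y(0) = 2, y'(0) = -3: the LHS transforms to (s^2 - 4*s - 3)Y - (2*s - 11).
The right side is L{t} = s^(-2).
So (s^2 - 4*s - 3)Y = s^(-2) + (2*s - 11).
Divide through and combine into a single rational function.

Y(s) = (2*s^3 - 11*s^2 + 1)/(s^4 - 4*s^3 - 3*s^2)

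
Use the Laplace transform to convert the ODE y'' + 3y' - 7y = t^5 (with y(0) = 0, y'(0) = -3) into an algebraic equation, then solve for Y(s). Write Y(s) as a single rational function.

Laplace-transform each side.
The derivative rules (L{y''} = s^2 Y - s·y(0) - y'(0) and L{y'} = sY - y(0), with y(0) = 0, y'(0) = -3) turn the left side into (s^2 + 3*s - 7)Y - (-3).
The right side is L{t^5} = 120/s^6.
So (s^2 + 3*s - 7)Y = 120/s^6 + (-3).
Divide through and combine into a single rational function.

Y(s) = (-3*s^6 + 120)/(s^8 + 3*s^7 - 7*s^6)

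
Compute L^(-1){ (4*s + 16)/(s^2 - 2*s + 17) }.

Complete the square in the denominator: s^2 - 2*s + 17 = (s - 1)^2 + 4^2.
Split the numerator to match: 4*s + 16 = 4·(s - 1) + 5·4.
Invert each term: 4·(s - 1)/((s - 1)^2 + 16) ↔ 4e^(t)cos(4t); 5·4/((s - 1)^2 + 16) ↔ 5e^(t)sin(4t).

5*exp(t)*sin(4*t) + 4*exp(t)*cos(4*t)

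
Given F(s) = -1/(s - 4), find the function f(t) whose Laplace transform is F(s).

f(t) = -exp(4*t)

Since L{e^(4t)} = 1/(s - 4), the inverse is e^(4*t), scaled by -1.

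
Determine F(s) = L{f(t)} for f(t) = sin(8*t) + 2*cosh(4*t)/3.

F(s) = 2*s/(3*(s^2 - 16)) + 8/(s^2 + 64)

The transform is linear, so treat each term independently.
L{sin(8t)} = 8/(s^2 + 64); (2/3)·[L{cosh(4t)} = s/(s^2 - 16)].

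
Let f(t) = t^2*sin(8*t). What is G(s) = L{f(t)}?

G(s) = 16*(3*s^2 - 64)/(s^2 + 64)^3

L{sin(8t)} = 8/(s^2 + 64).
Then apply L{t^2·g(t)} = (-1)^2 d^2/ds^2[H(s)] with H(s) = 8/(s^2 + 64):
differentiating 2 times and applying the sign gives 16*(3*s^2 - 64)/(s^2 + 64)^3.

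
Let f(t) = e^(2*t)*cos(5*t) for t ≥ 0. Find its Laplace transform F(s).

L{cos(5t)} = s/(s^2 + 25).
By the first shifting theorem, multiplying by e^(2t) replaces s with s - 2.

F(s) = (s - 2)/((s - 2)^2 + 25)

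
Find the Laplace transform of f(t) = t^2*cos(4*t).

L{cos(4t)} = s/(s^2 + 16).
Then apply L{t^2·g(t)} = (-1)^2 d^2/ds^2[G(s)] with G(s) = s/(s^2 + 16):
differentiating 2 times and applying the sign gives 2*s*(s^2 - 48)/(s^2 + 16)^3.

2*s*(s^2 - 48)/(s^2 + 16)^3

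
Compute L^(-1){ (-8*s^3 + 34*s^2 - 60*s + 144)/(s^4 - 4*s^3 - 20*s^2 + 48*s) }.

Factor the denominator: s^4 - 4*s^3 - 20*s^2 + 48*s = s*(s - 6)*(s - 2)*(s + 4).
Partial fraction decomposition gives [-6/(s + 4)] + [3/s] + [-2/(s - 2)] + [-3/(s - 6)].
Invert each term: -6/(s + 4) ↔ -6e^(-4t); 3/(s - 0) ↔ 3e^(0t); -2/(s - 2) ↔ -2e^(2t); -3/(s - 6) ↔ -3e^(6t).

-3*exp(6*t) - 2*exp(2*t) + 3 - 6*exp(-4*t)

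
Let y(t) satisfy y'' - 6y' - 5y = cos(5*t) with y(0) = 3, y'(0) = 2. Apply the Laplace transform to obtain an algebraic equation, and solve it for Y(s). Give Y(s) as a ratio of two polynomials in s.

Y(s) = (3*s^3 - 16*s^2 + 76*s - 400)/(s^4 - 6*s^3 + 20*s^2 - 150*s - 125)

Transform both sides with L{·}.
With L{y''} = s^2 Y - s·y(0) - y'(0) and L{y'} = sY - y(0), with y(0) = 3, y'(0) = 2: the LHS transforms to (s^2 - 6*s - 5)Y - (3*s - 16).
The right side is L{cos(5*t)} = s/(s^2 + 25).
So (s^2 - 6*s - 5)Y = s/(s^2 + 25) + (3*s - 16).
Solve for Y(s) and write it as one ratio of polynomials.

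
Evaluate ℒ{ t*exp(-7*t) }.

(s + 7)^(-2)

L{e^(-7t)} = 1/(s + 7).
Then apply L{t·g(t)} = -d/ds[G(s)] with G(s) = 1/(s + 7):
differentiating 1 time and applying the sign gives (s + 7)^(-2).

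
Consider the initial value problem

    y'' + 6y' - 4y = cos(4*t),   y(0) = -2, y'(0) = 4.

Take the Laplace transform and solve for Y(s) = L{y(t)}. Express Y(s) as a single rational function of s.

Apply the Laplace transform to the equation.
Using L{y''} = s^2 Y - s·y(0) - y'(0) and L{y'} = sY - y(0), with y(0) = -2, y'(0) = 4, the left side becomes (s^2 + 6*s - 4)Y - (-2*s - 8).
The right side is L{cos(4*t)} = s/(s^2 + 16).
So (s^2 + 6*s - 4)Y = s/(s^2 + 16) + (-2*s - 8).
Solve for Y(s) and write it as one ratio of polynomials.

Y(s) = (-2*s^3 - 8*s^2 - 31*s - 128)/(s^4 + 6*s^3 + 12*s^2 + 96*s - 64)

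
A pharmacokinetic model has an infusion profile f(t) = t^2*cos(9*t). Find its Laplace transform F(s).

L{cos(9t)} = s/(s^2 + 81).
Then apply L{t^2·g(t)} = (-1)^2 d^2/ds^2[G(s)] with G(s) = s/(s^2 + 81):
differentiating 2 times and applying the sign gives 2*s*(s^2 - 243)/(s^2 + 81)^3.

F(s) = 2*s*(s^2 - 243)/(s^2 + 81)^3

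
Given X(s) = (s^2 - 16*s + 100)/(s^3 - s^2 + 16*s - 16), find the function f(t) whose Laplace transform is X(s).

Factor the denominator: s^3 - s^2 + 16*s - 16 = (s - 1)*(s^2 + 16).
Partial fraction decomposition gives [5/(s - 1)] + [-4*s/(s^2 + 16)] + [-20/(s^2 + 16)].
Invert each term: 5/(s - 1) ↔ 5e^(t); -4·s/(s^2 + 16) ↔ -4cos(4t); -5·4/(s^2 + 16) ↔ -5sin(4t).

f(t) = 5*exp(t) - 5*sin(4*t) - 4*cos(4*t)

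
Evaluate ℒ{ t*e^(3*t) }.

L{e^(3t)} = 1/(s - 3).
Then apply L{t·g(t)} = -d/ds[G(s)] with G(s) = 1/(s - 3):
differentiating 1 time and applying the sign gives (s - 3)^(-2).

(s - 3)^(-2)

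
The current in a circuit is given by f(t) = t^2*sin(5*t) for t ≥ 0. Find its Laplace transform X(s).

X(s) = 10*(3*s^2 - 25)/(s^2 + 25)^3

L{sin(5t)} = 5/(s^2 + 25).
Then apply L{t^2·g(t)} = (-1)^2 d^2/ds^2[G(s)] with G(s) = 5/(s^2 + 25):
differentiating 2 times and applying the sign gives 10*(3*s^2 - 25)/(s^2 + 25)^3.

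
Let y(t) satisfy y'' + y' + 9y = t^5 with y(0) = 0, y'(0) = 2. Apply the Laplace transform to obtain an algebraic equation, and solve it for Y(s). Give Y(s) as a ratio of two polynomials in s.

Take the Laplace transform of both sides.
Using L{y''} = s^2 Y - s·y(0) - y'(0) and L{y'} = sY - y(0), with y(0) = 0, y'(0) = 2, the left side becomes (s^2 + s + 9)Y - (2).
The right side is L{t^5} = 120/s^6.
So (s^2 + s + 9)Y = 120/s^6 + (2).
Isolate Y and clear denominators.

Y(s) = (2*s^6 + 120)/(s^8 + s^7 + 9*s^6)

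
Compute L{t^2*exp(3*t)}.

2/(s - 3)^3

L{e^(3t)} = 1/(s - 3).
Then apply L{t^2·g(t)} = (-1)^2 d^2/ds^2[G(s)] with G(s) = 1/(s - 3):
differentiating 2 times and applying the sign gives 2/(s - 3)^3.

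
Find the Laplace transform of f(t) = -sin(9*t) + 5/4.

-9/(s^2 + 81) + 5/(4*s)

Apply the Laplace transform termwise.
(-1)·[L{sin(9t)} = 9/(s^2 + 81)]; L{5/4} = (5/4)/s.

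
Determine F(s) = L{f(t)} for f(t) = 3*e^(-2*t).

F(s) = 3/(s + 2)

L{3} = 3/s.
By the first shifting theorem, multiplying by e^(-2t) replaces s with s + 2.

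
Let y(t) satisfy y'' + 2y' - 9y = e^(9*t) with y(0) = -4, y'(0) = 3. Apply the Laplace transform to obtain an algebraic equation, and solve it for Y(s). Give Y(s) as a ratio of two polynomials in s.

Y(s) = (-4*s^2 + 31*s + 46)/(s^3 - 7*s^2 - 27*s + 81)

Transform both sides with L{·}.
Using L{y''} = s^2 Y - s·y(0) - y'(0) and L{y'} = sY - y(0), with y(0) = -4, y'(0) = 3, the left side becomes (s^2 + 2*s - 9)Y - (-4*s - 5).
The right side is L{e^(9*t)} = 1/(s - 9).
So (s^2 + 2*s - 9)Y = 1/(s - 9) + (-4*s - 5).
Isolate Y and clear denominators.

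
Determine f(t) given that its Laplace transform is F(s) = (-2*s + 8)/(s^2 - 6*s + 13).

f(t) = exp(3*t)*sin(2*t) - 2*exp(3*t)*cos(2*t)

Complete the square in the denominator: s^2 - 6*s + 13 = (s - 3)^2 + 2^2.
Split the numerator to match: -2*s + 8 = -2·(s - 3) + 1·2.
Invert each term: -2·(s - 3)/((s - 3)^2 + 4) ↔ -2e^(3t)cos(2t); 1·2/((s - 3)^2 + 4) ↔ e^(3t)sin(2t).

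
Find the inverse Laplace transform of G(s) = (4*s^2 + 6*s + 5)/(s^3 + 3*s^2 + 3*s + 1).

Factor the denominator: s^3 + 3*s^2 + 3*s + 1 = (s + 1)^3.
Partial fraction decomposition gives [4/(s + 1)] + [-2/(s + 1)^2] + [3/(s + 1)^3].
Invert each term: 4/(s + 1) ↔ 4e^(-t); -2/(s + 1)^2 ↔ -2t·e^(-t); 3/(s + 1)^3 ↔ (3/2)t^2·e^(-t).

3*t^2*exp(-t)/2 - 2*t*exp(-t) + 4*exp(-t)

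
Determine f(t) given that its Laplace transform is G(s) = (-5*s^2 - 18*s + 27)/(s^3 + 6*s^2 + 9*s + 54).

f(t) = 2*sin(3*t) - 4*cos(3*t) - exp(-6*t)

Factor the denominator: s^3 + 6*s^2 + 9*s + 54 = (s + 6)*(s^2 + 9).
Partial fraction decomposition gives [-1/(s + 6)] + [-4*s/(s^2 + 9)] + [6/(s^2 + 9)].
Invert each term: -1/(s + 6) ↔ -e^(-6t); -4·s/(s^2 + 9) ↔ -4cos(3t); 2·3/(s^2 + 9) ↔ 2sin(3t).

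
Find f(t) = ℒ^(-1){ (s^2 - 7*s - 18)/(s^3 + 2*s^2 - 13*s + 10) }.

Factor the denominator: s^3 + 2*s^2 - 13*s + 10 = (s - 2)*(s - 1)*(s + 5).
Partial fraction decomposition gives [-4/(s - 2)] + [4/(s - 1)] + [1/(s + 5)].
Invert each term: -4/(s - 2) ↔ -4e^(2t); 4/(s - 1) ↔ 4e^(t); 1/(s + 5) ↔ e^(-5t).

f(t) = -4*exp(2*t) + 4*exp(t) + exp(-5*t)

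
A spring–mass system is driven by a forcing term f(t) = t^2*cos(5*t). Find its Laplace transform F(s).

F(s) = 2*s*(s^2 - 75)/(s^2 + 25)^3

L{cos(5t)} = s/(s^2 + 25).
Then apply L{t^2·g(t)} = (-1)^2 d^2/ds^2[G(s)] with G(s) = s/(s^2 + 25):
differentiating 2 times and applying the sign gives 2*s*(s^2 - 75)/(s^2 + 25)^3.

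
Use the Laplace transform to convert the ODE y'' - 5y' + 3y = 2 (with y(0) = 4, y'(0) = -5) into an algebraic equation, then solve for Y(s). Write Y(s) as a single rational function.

Y(s) = (4*s^2 - 25*s + 2)/(s^3 - 5*s^2 + 3*s)

Transform both sides with L{·}.
Using L{y''} = s^2 Y - s·y(0) - y'(0) and L{y'} = sY - y(0), with y(0) = 4, y'(0) = -5, the left side becomes (s^2 - 5*s + 3)Y - (4*s - 25).
The right side is L{2} = 2/s.
So (s^2 - 5*s + 3)Y = 2/s + (4*s - 25).
Divide through and combine into a single rational function.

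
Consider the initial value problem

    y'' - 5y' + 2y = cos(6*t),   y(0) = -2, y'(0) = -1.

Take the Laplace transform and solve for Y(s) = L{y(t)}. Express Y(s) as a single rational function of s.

Laplace-transform each side.
With L{y''} = s^2 Y - s·y(0) - y'(0) and L{y'} = sY - y(0), with y(0) = -2, y'(0) = -1: the LHS transforms to (s^2 - 5*s + 2)Y - (-2*s + 9).
The right side is L{cos(6*t)} = s/(s^2 + 36).
So (s^2 - 5*s + 2)Y = s/(s^2 + 36) + (-2*s + 9).
Solve for Y(s) and write it as one ratio of polynomials.

Y(s) = (-2*s^3 + 9*s^2 - 71*s + 324)/(s^4 - 5*s^3 + 38*s^2 - 180*s + 72)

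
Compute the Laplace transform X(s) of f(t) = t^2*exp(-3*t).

X(s) = 2/(s + 3)^3

L{e^(-3t)} = 1/(s + 3).
Then apply L{t^2·g(t)} = (-1)^2 d^2/ds^2[G(s)] with G(s) = 1/(s + 3):
differentiating 2 times and applying the sign gives 2/(s + 3)^3.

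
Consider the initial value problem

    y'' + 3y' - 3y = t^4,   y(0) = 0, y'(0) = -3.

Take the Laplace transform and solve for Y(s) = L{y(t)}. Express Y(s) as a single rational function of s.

Laplace-transform each side.
With L{y''} = s^2 Y - s·y(0) - y'(0) and L{y'} = sY - y(0), with y(0) = 0, y'(0) = -3: the LHS transforms to (s^2 + 3*s - 3)Y - (-3).
The right side is L{t^4} = 24/s^5.
So (s^2 + 3*s - 3)Y = 24/s^5 + (-3).
Solve for Y(s) and write it as one ratio of polynomials.

Y(s) = (-3*s^5 + 24)/(s^7 + 3*s^6 - 3*s^5)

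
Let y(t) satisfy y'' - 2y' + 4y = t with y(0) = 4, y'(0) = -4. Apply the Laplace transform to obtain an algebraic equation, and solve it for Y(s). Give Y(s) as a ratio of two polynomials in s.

Take the Laplace transform of both sides.
Using L{y''} = s^2 Y - s·y(0) - y'(0) and L{y'} = sY - y(0), with y(0) = 4, y'(0) = -4, the left side becomes (s^2 - 2*s + 4)Y - (4*s - 12).
The right side is L{t} = s^(-2).
So (s^2 - 2*s + 4)Y = s^(-2) + (4*s - 12).
Isolate Y and clear denominators.

Y(s) = (4*s^3 - 12*s^2 + 1)/(s^4 - 2*s^3 + 4*s^2)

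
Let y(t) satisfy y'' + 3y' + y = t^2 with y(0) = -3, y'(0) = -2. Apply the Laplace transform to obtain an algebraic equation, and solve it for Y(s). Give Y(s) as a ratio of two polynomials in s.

Y(s) = (-3*s^4 - 11*s^3 + 2)/(s^5 + 3*s^4 + s^3)

Apply the Laplace transform to the equation.
With L{y''} = s^2 Y - s·y(0) - y'(0) and L{y'} = sY - y(0), with y(0) = -3, y'(0) = -2: the LHS transforms to (s^2 + 3*s + 1)Y - (-3*s - 11).
The right side is L{t^2} = 2/s^3.
So (s^2 + 3*s + 1)Y = 2/s^3 + (-3*s - 11).
Solve for Y(s) and write it as one ratio of polynomials.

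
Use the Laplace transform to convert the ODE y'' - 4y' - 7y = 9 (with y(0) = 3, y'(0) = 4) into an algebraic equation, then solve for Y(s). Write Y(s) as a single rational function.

Y(s) = (3*s^2 - 8*s + 9)/(s^3 - 4*s^2 - 7*s)

Apply the Laplace transform to the equation.
Using L{y''} = s^2 Y - s·y(0) - y'(0) and L{y'} = sY - y(0), with y(0) = 3, y'(0) = 4, the left side becomes (s^2 - 4*s - 7)Y - (3*s - 8).
The right side is L{9} = 9/s.
So (s^2 - 4*s - 7)Y = 9/s + (3*s - 8).
Solve for Y(s) and write it as one ratio of polynomials.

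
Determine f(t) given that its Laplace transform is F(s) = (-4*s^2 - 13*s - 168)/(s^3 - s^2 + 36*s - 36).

Factor the denominator: s^3 - s^2 + 36*s - 36 = (s - 1)*(s^2 + 36).
Partial fraction decomposition gives [-5/(s - 1)] + [s/(s^2 + 36)] + [-12/(s^2 + 36)].
Invert each term: -5/(s - 1) ↔ -5e^(t); 1·s/(s^2 + 36) ↔ cos(6t); -2·6/(s^2 + 36) ↔ -2sin(6t).

f(t) = -5*exp(t) - 2*sin(6*t) + cos(6*t)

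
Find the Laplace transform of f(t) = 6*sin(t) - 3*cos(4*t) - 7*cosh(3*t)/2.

The transform is linear, so treat each term independently.
(-3)·[L{cos(4t)} = s/(s^2 + 16)]; (6)·[L{sin(t)} = 1/(s^2 + 1)]; (-7/2)·[L{cosh(3t)} = s/(s^2 - 9)].

-3*s/(s^2 + 16) - 7*s/(2*(s^2 - 9)) + 6/(s^2 + 1)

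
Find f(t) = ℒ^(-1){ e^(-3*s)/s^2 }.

The factor e^(-3s) signals a time shift by c = 3 (second shifting theorem).
L{t} = 1!/s^2 = 1/s^2, so L^-1{s^(-2)} = t.
Hence the inverse is u(t - 3) times that function evaluated at t - 3.

f(t) = Heaviside(t - 3)*(t - 3)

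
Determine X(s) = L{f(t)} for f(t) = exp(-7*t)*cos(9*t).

X(s) = (s + 7)/((s + 7)^2 + 81)

L{cos(9t)} = s/(s^2 + 81).
By the first shifting theorem, multiplying by e^(-7t) replaces s with s + 7.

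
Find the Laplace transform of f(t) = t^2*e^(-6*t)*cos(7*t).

2*(s + 6)*(s^2 + 12*s - 111)/(s^2 + 12*s + 85)^3

L{cos(7t)} = s/(s^2 + 49).
Multiplying by e^(-6t) shifts s → s + 6, so L{e^(-6*t)*cos(7*t)} = (s + 6)/((s + 6)^2 + 49).
Then apply L{t^2·g(t)} = (-1)^2 d^2/ds^2[G(s)] with G(s) = (s + 6)/((s + 6)^2 + 49):
differentiating 2 times and applying the sign gives 2*(s + 6)*(s^2 + 12*s - 111)/(s^2 + 12*s + 85)^3.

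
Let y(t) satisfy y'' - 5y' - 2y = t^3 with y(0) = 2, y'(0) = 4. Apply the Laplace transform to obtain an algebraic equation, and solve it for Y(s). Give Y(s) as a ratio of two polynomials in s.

Transform both sides with L{·}.
The derivative rules (L{y''} = s^2 Y - s·y(0) - y'(0) and L{y'} = sY - y(0), with y(0) = 2, y'(0) = 4) turn the left side into (s^2 - 5*s - 2)Y - (2*s - 6).
The right side is L{t^3} = 6/s^4.
So (s^2 - 5*s - 2)Y = 6/s^4 + (2*s - 6).
Solve for Y(s) and write it as one ratio of polynomials.

Y(s) = (2*s^5 - 6*s^4 + 6)/(s^6 - 5*s^5 - 2*s^4)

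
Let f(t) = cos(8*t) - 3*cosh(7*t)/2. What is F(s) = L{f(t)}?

F(s) = s/(s^2 + 64) - 3*s/(2*(s^2 - 49))

Apply the Laplace transform termwise.
(-3/2)·[L{cosh(7t)} = s/(s^2 - 49)]; L{cos(8t)} = s/(s^2 + 64).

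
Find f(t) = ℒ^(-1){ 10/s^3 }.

Since L{t^2} = 2!/s^3 = 2/s^3, the inverse is t^2, scaled by 5.

f(t) = 5*t^2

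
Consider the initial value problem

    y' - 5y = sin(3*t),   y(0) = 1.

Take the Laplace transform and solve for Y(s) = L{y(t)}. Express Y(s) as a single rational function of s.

Y(s) = (s^2 + 12)/(s^3 - 5*s^2 + 9*s - 45)

Transform both sides with L{·}.
With L{y'} = sY - y(0) = sY - 1: the LHS transforms to (s - 5)Y - (1).
The right side is L{sin(3*t)} = 3/(s^2 + 9).
So (s - 5)Y = 3/(s^2 + 9) + (1).
Isolate Y and clear denominators.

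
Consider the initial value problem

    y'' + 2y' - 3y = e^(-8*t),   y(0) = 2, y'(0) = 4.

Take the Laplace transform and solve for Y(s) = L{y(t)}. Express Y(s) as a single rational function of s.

Transform both sides with L{·}.
Using L{y''} = s^2 Y - s·y(0) - y'(0) and L{y'} = sY - y(0), with y(0) = 2, y'(0) = 4, the left side becomes (s^2 + 2*s - 3)Y - (2*s + 8).
The right side is L{e^(-8*t)} = 1/(s + 8).
So (s^2 + 2*s - 3)Y = 1/(s + 8) + (2*s + 8).
Solve for Y(s) and write it as one ratio of polynomials.

Y(s) = (2*s^2 + 24*s + 65)/(s^3 + 10*s^2 + 13*s - 24)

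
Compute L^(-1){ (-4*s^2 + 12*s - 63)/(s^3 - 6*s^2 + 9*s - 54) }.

Factor the denominator: s^3 - 6*s^2 + 9*s - 54 = (s - 6)*(s^2 + 9).
Partial fraction decomposition gives [-3/(s - 6)] + [-s/(s^2 + 9)] + [6/(s^2 + 9)].
Invert each term: -3/(s - 6) ↔ -3e^(6t); -1·s/(s^2 + 9) ↔ -cos(3t); 2·3/(s^2 + 9) ↔ 2sin(3t).

-3*exp(6*t) + 2*sin(3*t) - cos(3*t)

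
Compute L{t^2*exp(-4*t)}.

2/(s + 4)^3

L{e^(-4t)} = 1/(s + 4).
Then apply L{t^2·g(t)} = (-1)^2 d^2/ds^2[G(s)] with G(s) = 1/(s + 4):
differentiating 2 times and applying the sign gives 2/(s + 4)^3.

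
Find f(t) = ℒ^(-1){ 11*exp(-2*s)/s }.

f(t) = Heaviside(t - 2)*(11)

The factor e^(-2s) signals a time shift by c = 2 (second shifting theorem).
L{11} = 11/s, so L^-1{11/s} = 11.
Hence the inverse is u(t - 2) times that function evaluated at t - 2.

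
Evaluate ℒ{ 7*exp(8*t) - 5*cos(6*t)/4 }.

-5*s/(4*(s^2 + 36)) + 7/(s - 8)

By linearity of the Laplace transform, transform each term separately.
(7)·[L{e^(8t)} = 1/(s - 8)]; (-5/4)·[L{cos(6t)} = s/(s^2 + 36)].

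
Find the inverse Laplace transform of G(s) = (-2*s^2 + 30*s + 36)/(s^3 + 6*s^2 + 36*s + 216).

4*sin(6*t) + cos(6*t) - 3*exp(-6*t)

Factor the denominator: s^3 + 6*s^2 + 36*s + 216 = (s + 6)*(s^2 + 36).
Partial fraction decomposition gives [-3/(s + 6)] + [s/(s^2 + 36)] + [24/(s^2 + 36)].
Invert each term: -3/(s + 6) ↔ -3e^(-6t); 1·s/(s^2 + 36) ↔ cos(6t); 4·6/(s^2 + 36) ↔ 4sin(6t).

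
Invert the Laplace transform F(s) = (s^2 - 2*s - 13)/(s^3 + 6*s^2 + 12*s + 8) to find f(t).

Factor the denominator: s^3 + 6*s^2 + 12*s + 8 = (s + 2)^3.
Partial fraction decomposition gives [1/(s + 2)] + [-6/(s + 2)^2] + [-5/(s + 2)^3].
Invert each term: 1/(s + 2) ↔ e^(-2t); -6/(s + 2)^2 ↔ -6t·e^(-2t); -5/(s + 2)^3 ↔ (-5/2)t^2·e^(-2t).

f(t) = -5*t^2*exp(-2*t)/2 - 6*t*exp(-2*t) + exp(-2*t)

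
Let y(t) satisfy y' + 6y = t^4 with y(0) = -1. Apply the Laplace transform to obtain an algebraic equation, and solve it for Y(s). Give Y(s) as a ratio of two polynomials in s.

Y(s) = (-s^5 + 24)/(s^6 + 6*s^5)

Transform both sides with L{·}.
The derivative rules (L{y'} = sY - y(0) = sY - (-1)) turn the left side into (s + 6)Y - (-1).
The right side is L{t^4} = 24/s^5.
So (s + 6)Y = 24/s^5 + (-1).
Isolate Y and clear denominators.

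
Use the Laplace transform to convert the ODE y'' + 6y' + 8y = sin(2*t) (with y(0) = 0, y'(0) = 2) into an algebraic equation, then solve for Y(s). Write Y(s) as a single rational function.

Y(s) = (2*s^2 + 10)/(s^4 + 6*s^3 + 12*s^2 + 24*s + 32)

Transform both sides with L{·}.
The derivative rules (L{y''} = s^2 Y - s·y(0) - y'(0) and L{y'} = sY - y(0), with y(0) = 0, y'(0) = 2) turn the left side into (s^2 + 6*s + 8)Y - (2).
The right side is L{sin(2*t)} = 2/(s^2 + 4).
So (s^2 + 6*s + 8)Y = 2/(s^2 + 4) + (2).
Isolate Y and clear denominators.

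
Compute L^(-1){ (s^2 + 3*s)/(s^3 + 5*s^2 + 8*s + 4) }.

2*t*exp(-2*t) - 2*exp(-t) + 3*exp(-2*t)

Factor the denominator: s^3 + 5*s^2 + 8*s + 4 = (s + 1)*(s + 2)^2.
Partial fraction decomposition gives [3/(s + 2)] + [2/(s + 2)^2] + [-2/(s + 1)].
Invert each term: 3/(s + 2) ↔ 3e^(-2t); 2/(s + 2)^2 ↔ 2t·e^(-2t); -2/(s + 1) ↔ -2e^(-t).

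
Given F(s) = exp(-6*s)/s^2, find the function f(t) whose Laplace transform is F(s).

f(t) = Heaviside(t - 6)*(t - 6)

The factor e^(-6s) signals a time shift by c = 6 (second shifting theorem).
L{t} = 1!/s^2 = 1/s^2, so L^-1{s^(-2)} = t.
Hence the inverse is u(t - 6) times that function evaluated at t - 6.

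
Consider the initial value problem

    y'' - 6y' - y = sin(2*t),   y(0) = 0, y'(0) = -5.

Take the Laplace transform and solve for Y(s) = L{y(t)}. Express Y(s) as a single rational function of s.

Y(s) = (-5*s^2 - 18)/(s^4 - 6*s^3 + 3*s^2 - 24*s - 4)

Transform both sides with L{·}.
The derivative rules (L{y''} = s^2 Y - s·y(0) - y'(0) and L{y'} = sY - y(0), with y(0) = 0, y'(0) = -5) turn the left side into (s^2 - 6*s - 1)Y - (-5).
The right side is L{sin(2*t)} = 2/(s^2 + 4).
So (s^2 - 6*s - 1)Y = 2/(s^2 + 4) + (-5).
Isolate Y and clear denominators.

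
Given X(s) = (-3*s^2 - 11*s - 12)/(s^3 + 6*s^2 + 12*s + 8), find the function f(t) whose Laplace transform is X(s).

Factor the denominator: s^3 + 6*s^2 + 12*s + 8 = (s + 2)^3.
Partial fraction decomposition gives [-3/(s + 2)] + [(s + 2)^(-2)] + [-2/(s + 2)^3].
Invert each term: -3/(s + 2) ↔ -3e^(-2t); 1/(s + 2)^2 ↔ t·e^(-2t); -2/(s + 2)^3 ↔ (-1)t^2·e^(-2t).

f(t) = -t^2*exp(-2*t) + t*exp(-2*t) - 3*exp(-2*t)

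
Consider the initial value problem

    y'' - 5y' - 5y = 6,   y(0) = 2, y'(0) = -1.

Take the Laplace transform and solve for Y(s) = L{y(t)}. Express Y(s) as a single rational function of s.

Y(s) = (2*s^2 - 11*s + 6)/(s^3 - 5*s^2 - 5*s)

Transform both sides with L{·}.
Using L{y''} = s^2 Y - s·y(0) - y'(0) and L{y'} = sY - y(0), with y(0) = 2, y'(0) = -1, the left side becomes (s^2 - 5*s - 5)Y - (2*s - 11).
The right side is L{6} = 6/s.
So (s^2 - 5*s - 5)Y = 6/s + (2*s - 11).
Isolate Y and clear denominators.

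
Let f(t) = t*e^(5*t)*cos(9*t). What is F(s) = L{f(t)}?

F(s) = (s - 14)*(s + 4)/(s^2 - 10*s + 106)^2

L{cos(9t)} = s/(s^2 + 81).
Multiplying by e^(5t) shifts s → s - 5, so L{e^(5*t)*cos(9*t)} = (s - 5)/((s - 5)^2 + 81).
Then apply L{t·g(t)} = -d/ds[G(s)] with G(s) = (s - 5)/((s - 5)^2 + 81):
differentiating 1 time and applying the sign gives (s - 14)*(s + 4)/(s^2 - 10*s + 106)^2.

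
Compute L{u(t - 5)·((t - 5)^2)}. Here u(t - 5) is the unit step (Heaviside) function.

By the second shifting theorem, L{u(t - c)·g(t - c)} = e^(-cs)·G(s) with c = 5 and G(s) = L{g(t)}.
L{t^2} = 2!/s^3 = 2/s^3.

2*exp(-5*s)/s^3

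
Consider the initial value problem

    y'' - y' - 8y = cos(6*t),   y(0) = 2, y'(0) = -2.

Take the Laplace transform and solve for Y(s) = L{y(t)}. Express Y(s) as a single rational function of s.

Y(s) = (2*s^3 - 4*s^2 + 73*s - 144)/(s^4 - s^3 + 28*s^2 - 36*s - 288)

Transform both sides with L{·}.
The derivative rules (L{y''} = s^2 Y - s·y(0) - y'(0) and L{y'} = sY - y(0), with y(0) = 2, y'(0) = -2) turn the left side into (s^2 - s - 8)Y - (2*s - 4).
The right side is L{cos(6*t)} = s/(s^2 + 36).
So (s^2 - s - 8)Y = s/(s^2 + 36) + (2*s - 4).
Solve for Y(s) and write it as one ratio of polynomials.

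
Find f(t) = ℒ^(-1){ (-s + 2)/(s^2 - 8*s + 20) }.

f(t) = -exp(4*t)*sin(2*t) - exp(4*t)*cos(2*t)

Complete the square in the denominator: s^2 - 8*s + 20 = (s - 4)^2 + 2^2.
Split the numerator to match: -s + 2 = -1·(s - 4) - 1·2.
Invert each term: -1·(s - 4)/((s - 4)^2 + 4) ↔ -e^(4t)cos(2t); -1·2/((s - 4)^2 + 4) ↔ -e^(4t)sin(2t).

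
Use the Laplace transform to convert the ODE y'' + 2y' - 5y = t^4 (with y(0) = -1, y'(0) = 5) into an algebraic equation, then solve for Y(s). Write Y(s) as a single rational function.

Apply the Laplace transform to the equation.
With L{y''} = s^2 Y - s·y(0) - y'(0) and L{y'} = sY - y(0), with y(0) = -1, y'(0) = 5: the LHS transforms to (s^2 + 2*s - 5)Y - (-s + 3).
The right side is L{t^4} = 24/s^5.
So (s^2 + 2*s - 5)Y = 24/s^5 + (-s + 3).
Divide through and combine into a single rational function.

Y(s) = (-s^6 + 3*s^5 + 24)/(s^7 + 2*s^6 - 5*s^5)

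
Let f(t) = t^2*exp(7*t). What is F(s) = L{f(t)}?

F(s) = 2/(s - 7)^3

L{e^(7t)} = 1/(s - 7).
Then apply L{t^2·g(t)} = (-1)^2 d^2/ds^2[G(s)] with G(s) = 1/(s - 7):
differentiating 2 times and applying the sign gives 2/(s - 7)^3.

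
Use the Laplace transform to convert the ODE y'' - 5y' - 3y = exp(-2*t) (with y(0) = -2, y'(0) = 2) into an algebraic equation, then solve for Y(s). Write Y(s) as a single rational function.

Laplace-transform each side.
Using L{y''} = s^2 Y - s·y(0) - y'(0) and L{y'} = sY - y(0), with y(0) = -2, y'(0) = 2, the left side becomes (s^2 - 5*s - 3)Y - (-2*s + 12).
The right side is L{exp(-2*t)} = 1/(s + 2).
So (s^2 - 5*s - 3)Y = 1/(s + 2) + (-2*s + 12).
Divide through and combine into a single rational function.

Y(s) = (-2*s^2 + 8*s + 25)/(s^3 - 3*s^2 - 13*s - 6)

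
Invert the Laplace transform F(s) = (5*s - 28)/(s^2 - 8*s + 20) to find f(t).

Complete the square in the denominator: s^2 - 8*s + 20 = (s - 4)^2 + 2^2.
Split the numerator to match: 5*s - 28 = 5·(s - 4) - 4·2.
Invert each term: 5·(s - 4)/((s - 4)^2 + 4) ↔ 5e^(4t)cos(2t); -4·2/((s - 4)^2 + 4) ↔ -4e^(4t)sin(2t).

f(t) = -4*exp(4*t)*sin(2*t) + 5*exp(4*t)*cos(2*t)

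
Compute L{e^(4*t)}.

1/(s - 4)

L{1} = 1/s.
By the first shifting theorem, multiplying by e^(4t) replaces s with s - 4.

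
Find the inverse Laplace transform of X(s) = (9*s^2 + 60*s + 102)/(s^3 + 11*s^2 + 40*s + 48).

-6*t*exp(-4*t) + 3*exp(-3*t) + 6*exp(-4*t)

Factor the denominator: s^3 + 11*s^2 + 40*s + 48 = (s + 3)*(s + 4)^2.
Partial fraction decomposition gives [6/(s + 4)] + [-6/(s + 4)^2] + [3/(s + 3)].
Invert each term: 6/(s + 4) ↔ 6e^(-4t); -6/(s + 4)^2 ↔ -6t·e^(-4t); 3/(s + 3) ↔ 3e^(-3t).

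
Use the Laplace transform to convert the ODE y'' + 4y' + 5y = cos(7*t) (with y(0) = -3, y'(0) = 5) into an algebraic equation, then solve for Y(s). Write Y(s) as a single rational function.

Y(s) = (-3*s^3 - 7*s^2 - 146*s - 343)/(s^4 + 4*s^3 + 54*s^2 + 196*s + 245)

Take the Laplace transform of both sides.
With L{y''} = s^2 Y - s·y(0) - y'(0) and L{y'} = sY - y(0), with y(0) = -3, y'(0) = 5: the LHS transforms to (s^2 + 4*s + 5)Y - (-3*s - 7).
The right side is L{cos(7*t)} = s/(s^2 + 49).
So (s^2 + 4*s + 5)Y = s/(s^2 + 49) + (-3*s - 7).
Divide through and combine into a single rational function.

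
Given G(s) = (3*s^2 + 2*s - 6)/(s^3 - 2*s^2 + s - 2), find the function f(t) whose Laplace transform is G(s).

Factor the denominator: s^3 - 2*s^2 + s - 2 = (s - 2)*(s^2 + 1).
Partial fraction decomposition gives [2/(s - 2)] + [s/(s^2 + 1)] + [4/(s^2 + 1)].
Invert each term: 2/(s - 2) ↔ 2e^(2t); 1·s/(s^2 + 1) ↔ cos(t); 4·1/(s^2 + 1) ↔ 4sin(t).

f(t) = 2*exp(2*t) + 4*sin(t) + cos(t)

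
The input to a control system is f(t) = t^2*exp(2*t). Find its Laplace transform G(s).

G(s) = 2/(s - 2)^3

L{e^(2t)} = 1/(s - 2).
Then apply L{t^2·g(t)} = (-1)^2 d^2/ds^2[H(s)] with H(s) = 1/(s - 2):
differentiating 2 times and applying the sign gives 2/(s - 2)^3.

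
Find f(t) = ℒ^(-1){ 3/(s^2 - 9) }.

Since L{sinh(3t)} = 3/(s^2 - 9), the inverse is sinh(3*t).

f(t) = sinh(3*t)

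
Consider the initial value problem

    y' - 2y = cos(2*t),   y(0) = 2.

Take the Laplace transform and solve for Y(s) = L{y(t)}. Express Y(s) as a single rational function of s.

Y(s) = (2*s^2 + s + 8)/(s^3 - 2*s^2 + 4*s - 8)

Apply the Laplace transform to the equation.
The derivative rules (L{y'} = sY - y(0) = sY - 2) turn the left side into (s - 2)Y - (2).
The right side is L{cos(2*t)} = s/(s^2 + 4).
So (s - 2)Y = s/(s^2 + 4) + (2).
Isolate Y and clear denominators.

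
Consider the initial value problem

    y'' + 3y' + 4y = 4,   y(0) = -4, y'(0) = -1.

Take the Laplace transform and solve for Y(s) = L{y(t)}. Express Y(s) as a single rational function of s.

Apply the Laplace transform to the equation.
With L{y''} = s^2 Y - s·y(0) - y'(0) and L{y'} = sY - y(0), with y(0) = -4, y'(0) = -1: the LHS transforms to (s^2 + 3*s + 4)Y - (-4*s - 13).
The right side is L{4} = 4/s.
So (s^2 + 3*s + 4)Y = 4/s + (-4*s - 13).
Solve for Y(s) and write it as one ratio of polynomials.

Y(s) = (-4*s^2 - 13*s + 4)/(s^3 + 3*s^2 + 4*s)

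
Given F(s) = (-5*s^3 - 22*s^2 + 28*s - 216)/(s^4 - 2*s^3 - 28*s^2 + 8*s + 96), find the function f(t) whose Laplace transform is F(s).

Factor the denominator: s^4 - 2*s^3 - 28*s^2 + 8*s + 96 = (s - 6)*(s - 2)*(s + 2)*(s + 4).
Partial fraction decomposition gives [-5/(s + 2)] + [3/(s + 4)] + [3/(s - 2)] + [-6/(s - 6)].
Invert each term: -5/(s + 2) ↔ -5e^(-2t); 3/(s + 4) ↔ 3e^(-4t); 3/(s - 2) ↔ 3e^(2t); -6/(s - 6) ↔ -6e^(6t).

f(t) = -6*exp(6*t) + 3*exp(2*t) - 5*exp(-2*t) + 3*exp(-4*t)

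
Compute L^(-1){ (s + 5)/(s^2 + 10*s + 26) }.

Rewrite the denominator: s^2 + 10*s + 26 = (s + 5)^2 + 1.
The form in (s + 5) signals a first-shifting-theorem factor e^(-5t).
Since L{cos(t)} = s/(s^2 + 1), the inverse is e^(-5*t)*cos(t).

exp(-5*t)*cos(t)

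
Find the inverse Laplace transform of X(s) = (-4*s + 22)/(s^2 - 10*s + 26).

Complete the square in the denominator: s^2 - 10*s + 26 = (s - 5)^2 + 1^2.
Split the numerator to match: -4*s + 22 = -4·(s - 5) + 2·1.
Invert each term: -4·(s - 5)/((s - 5)^2 + 1) ↔ -4e^(5t)cos(t); 2·1/((s - 5)^2 + 1) ↔ 2e^(5t)sin(t).

2*exp(5*t)*sin(t) - 4*exp(5*t)*cos(t)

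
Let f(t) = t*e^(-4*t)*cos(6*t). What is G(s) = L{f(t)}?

L{cos(6t)} = s/(s^2 + 36).
Multiplying by e^(-4t) shifts s → s + 4, so L{e^(-4*t)*cos(6*t)} = (s + 4)/((s + 4)^2 + 36).
Then apply L{t·g(t)} = -d/ds[H(s)] with H(s) = (s + 4)/((s + 4)^2 + 36):
differentiating 1 time and applying the sign gives (s - 2)*(s + 10)/(s^2 + 8*s + 52)^2.

G(s) = (s - 2)*(s + 10)/(s^2 + 8*s + 52)^2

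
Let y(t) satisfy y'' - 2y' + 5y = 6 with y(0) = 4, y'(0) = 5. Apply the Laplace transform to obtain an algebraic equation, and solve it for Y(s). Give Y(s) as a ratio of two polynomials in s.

Y(s) = (4*s^2 - 3*s + 6)/(s^3 - 2*s^2 + 5*s)

Transform both sides with L{·}.
Using L{y''} = s^2 Y - s·y(0) - y'(0) and L{y'} = sY - y(0), with y(0) = 4, y'(0) = 5, the left side becomes (s^2 - 2*s + 5)Y - (4*s - 3).
The right side is L{6} = 6/s.
So (s^2 - 2*s + 5)Y = 6/s + (4*s - 3).
Solve for Y(s) and write it as one ratio of polynomials.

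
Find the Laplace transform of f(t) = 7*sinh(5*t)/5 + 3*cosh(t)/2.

The transform is linear, so treat each term independently.
(7/5)·[L{sinh(5t)} = 5/(s^2 - 25)]; (3/2)·[L{cosh(t)} = s/(s^2 - 1)].

3*s/(2*(s^2 - 1)) + 7/(s^2 - 25)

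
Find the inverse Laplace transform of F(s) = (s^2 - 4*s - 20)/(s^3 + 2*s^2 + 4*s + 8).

Factor the denominator: s^3 + 2*s^2 + 4*s + 8 = (s + 2)*(s^2 + 4).
Partial fraction decomposition gives [-1/(s + 2)] + [2*s/(s^2 + 4)] + [-8/(s^2 + 4)].
Invert each term: -1/(s + 2) ↔ -e^(-2t); 2·s/(s^2 + 4) ↔ 2cos(2t); -4·2/(s^2 + 4) ↔ -4sin(2t).

-4*sin(2*t) + 2*cos(2*t) - exp(-2*t)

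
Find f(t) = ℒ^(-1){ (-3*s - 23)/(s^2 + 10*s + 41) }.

f(t) = -2*exp(-5*t)*sin(4*t) - 3*exp(-5*t)*cos(4*t)

Complete the square in the denominator: s^2 + 10*s + 41 = (s + 5)^2 + 4^2.
Split the numerator to match: -3*s - 23 = -3·(s + 5) - 2·4.
Invert each term: -3·(s + 5)/((s + 5)^2 + 16) ↔ -3e^(-5t)cos(4t); -2·4/((s + 5)^2 + 16) ↔ -2e^(-5t)sin(4t).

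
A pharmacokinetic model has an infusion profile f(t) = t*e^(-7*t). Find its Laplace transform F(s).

F(s) = (s + 7)^(-2)

L{t} = 1!/s^2 = 1/s^2.
By the first shifting theorem, multiplying by e^(-7t) replaces s with s + 7.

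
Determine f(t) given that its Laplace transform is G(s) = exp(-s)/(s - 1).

f(t) = Heaviside(t - 1)*(exp(t - 1))

The factor e^(-s) signals a time shift by c = 1 (second shifting theorem).
L{e^(t)} = 1/(s - 1), so L^-1{1/(s - 1)} = exp(t).
Hence the inverse is u(t - 1) times that function evaluated at t - 1.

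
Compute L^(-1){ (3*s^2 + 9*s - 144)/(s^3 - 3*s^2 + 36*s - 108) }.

-2*exp(3*t) + 4*sin(6*t) + 5*cos(6*t)

Factor the denominator: s^3 - 3*s^2 + 36*s - 108 = (s - 3)*(s^2 + 36).
Partial fraction decomposition gives [-2/(s - 3)] + [5*s/(s^2 + 36)] + [24/(s^2 + 36)].
Invert each term: -2/(s - 3) ↔ -2e^(3t); 5·s/(s^2 + 36) ↔ 5cos(6t); 4·6/(s^2 + 36) ↔ 4sin(6t).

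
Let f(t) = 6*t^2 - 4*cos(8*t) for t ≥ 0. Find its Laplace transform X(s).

X(s) = -4*s/(s^2 + 64) + 12/s^3

By linearity of the Laplace transform, transform each term separately.
(6)·[L{t^2} = 2!/s^3 = 2/s^3]; (-4)·[L{cos(8t)} = s/(s^2 + 64)].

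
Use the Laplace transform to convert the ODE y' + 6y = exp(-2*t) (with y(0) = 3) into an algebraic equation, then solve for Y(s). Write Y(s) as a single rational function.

Apply the Laplace transform to the equation.
Using L{y'} = sY - y(0) = sY - 3, the left side becomes (s + 6)Y - (3).
The right side is L{exp(-2*t)} = 1/(s + 2).
So (s + 6)Y = 1/(s + 2) + (3).
Isolate Y and clear denominators.

Y(s) = (3*s + 7)/(s^2 + 8*s + 12)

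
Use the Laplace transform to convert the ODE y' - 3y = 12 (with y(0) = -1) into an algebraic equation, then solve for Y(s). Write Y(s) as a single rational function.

Y(s) = (-s + 12)/(s^2 - 3*s)

Take the Laplace transform of both sides.
The derivative rules (L{y'} = sY - y(0) = sY - (-1)) turn the left side into (s - 3)Y - (-1).
The right side is L{12} = 12/s.
So (s - 3)Y = 12/s + (-1).
Solve for Y(s) and write it as one ratio of polynomials.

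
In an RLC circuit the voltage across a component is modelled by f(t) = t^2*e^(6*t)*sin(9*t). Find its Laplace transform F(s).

F(s) = 54*(s^2 - 12*s + 9)/(s^2 - 12*s + 117)^3

L{sin(9t)} = 9/(s^2 + 81).
Multiplying by e^(6t) shifts s → s - 6, so L{e^(6*t)*sin(9*t)} = 9/((s - 6)^2 + 81).
Then apply L{t^2·g(t)} = (-1)^2 d^2/ds^2[G(s)] with G(s) = 9/((s - 6)^2 + 81):
differentiating 2 times and applying the sign gives 54*(s^2 - 12*s + 9)/(s^2 - 12*s + 117)^3.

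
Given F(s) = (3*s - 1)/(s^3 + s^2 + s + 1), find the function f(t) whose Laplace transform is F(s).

f(t) = sin(t) + 2*cos(t) - 2*exp(-t)

Factor the denominator: s^3 + s^2 + s + 1 = (s + 1)*(s^2 + 1).
Partial fraction decomposition gives [-2/(s + 1)] + [2*s/(s^2 + 1)] + [1/(s^2 + 1)].
Invert each term: -2/(s + 1) ↔ -2e^(-t); 2·s/(s^2 + 1) ↔ 2cos(t); 1·1/(s^2 + 1) ↔ sin(t).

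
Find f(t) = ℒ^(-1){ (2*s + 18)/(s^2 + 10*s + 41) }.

f(t) = 2*exp(-5*t)*sin(4*t) + 2*exp(-5*t)*cos(4*t)

Complete the square in the denominator: s^2 + 10*s + 41 = (s + 5)^2 + 4^2.
Split the numerator to match: 2*s + 18 = 2·(s + 5) + 2·4.
Invert each term: 2·(s + 5)/((s + 5)^2 + 16) ↔ 2e^(-5t)cos(4t); 2·4/((s + 5)^2 + 16) ↔ 2e^(-5t)sin(4t).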